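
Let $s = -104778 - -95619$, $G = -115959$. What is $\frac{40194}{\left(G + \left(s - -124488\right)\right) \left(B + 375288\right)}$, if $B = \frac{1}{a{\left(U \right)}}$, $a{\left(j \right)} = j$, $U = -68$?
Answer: $- \frac{21692}{127597915} \approx -0.00017$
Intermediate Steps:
$s = -9159$ ($s = -104778 + 95619 = -9159$)
$B = - \frac{1}{68}$ ($B = \frac{1}{-68} = - \frac{1}{68} \approx -0.014706$)
$\frac{40194}{\left(G + \left(s - -124488\right)\right) \left(B + 375288\right)} = \frac{40194}{\left(-115959 - -115329\right) \left(- \frac{1}{68} + 375288\right)} = \frac{40194}{\left(-115959 + \left(-9159 + 124488\right)\right) \frac{25519583}{68}} = \frac{40194}{\left(-115959 + 115329\right) \frac{25519583}{68}} = \frac{40194}{\left(-630\right) \frac{25519583}{68}} = \frac{40194}{- \frac{8038668645}{34}} = 40194 \left(- \frac{34}{8038668645}\right) = - \frac{21692}{127597915}$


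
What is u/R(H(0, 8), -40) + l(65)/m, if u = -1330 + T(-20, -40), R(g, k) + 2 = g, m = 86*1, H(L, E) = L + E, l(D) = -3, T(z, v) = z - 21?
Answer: -9827/43 ≈ -228.53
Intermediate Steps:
T(z, v) = -21 + z
H(L, E) = E + L
m = 86
R(g, k) = -2 + g
u = -1371 (u = -1330 + (-21 - 20) = -1330 - 41 = -1371)
u/R(H(0, 8), -40) + l(65)/m = -1371/(-2 + (8 + 0)) - 3/86 = -1371/(-2 + 8) - 3*1/86 = -1371/6 - 3/86 = -1371*1/6 - 3/86 = -457/2 - 3/86 = -9827/43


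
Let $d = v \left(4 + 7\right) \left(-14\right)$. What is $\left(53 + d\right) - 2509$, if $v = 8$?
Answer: $-3688$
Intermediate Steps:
$d = -1232$ ($d = 8 \left(4 + 7\right) \left(-14\right) = 8 \cdot 11 \left(-14\right) = 88 \left(-14\right) = -1232$)
$\left(53 + d\right) - 2509 = \left(53 - 1232\right) - 2509 = -1179 - 2509 = -3688$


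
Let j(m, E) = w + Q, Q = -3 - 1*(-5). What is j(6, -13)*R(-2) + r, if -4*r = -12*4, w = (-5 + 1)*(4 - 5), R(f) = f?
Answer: 0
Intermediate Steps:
Q = 2 (Q = -3 + 5 = 2)
w = 4 (w = -4*(-1) = 4)
j(m, E) = 6 (j(m, E) = 4 + 2 = 6)
r = 12 (r = -(-3)*4 = -¼*(-48) = 12)
j(6, -13)*R(-2) + r = 6*(-2) + 12 = -12 + 12 = 0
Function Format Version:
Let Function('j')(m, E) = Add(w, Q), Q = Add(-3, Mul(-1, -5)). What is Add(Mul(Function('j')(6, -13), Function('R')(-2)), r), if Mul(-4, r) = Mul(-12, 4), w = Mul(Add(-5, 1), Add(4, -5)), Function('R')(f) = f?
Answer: 0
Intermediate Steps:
Q = 2 (Q = Add(-3, 5) = 2)
w = 4 (w = Mul(-4, -1) = 4)
Function('j')(m, E) = 6 (Function('j')(m, E) = Add(4, 2) = 6)
r = 12 (r = Mul(Rational(-1, 4), Mul(-12, 4)) = Mul(Rational(-1, 4), -48) = 12)
Add(Mul(Function('j')(6, -13), Function('R')(-2)), r) = Add(Mul(6, -2), 12) = Add(-12, 12) = 0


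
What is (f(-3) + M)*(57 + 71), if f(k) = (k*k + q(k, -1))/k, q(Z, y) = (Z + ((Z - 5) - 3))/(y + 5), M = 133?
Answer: 50368/3 ≈ 16789.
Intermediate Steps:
q(Z, y) = (-8 + 2*Z)/(5 + y) (q(Z, y) = (Z + ((-5 + Z) - 3))/(5 + y) = (Z + (-8 + Z))/(5 + y) = (-8 + 2*Z)/(5 + y))
f(k) = (-2 + k**2 + k/2)/k (f(k) = (k*k + 2*(-4 + k)/(5 - 1))/k = (k**2 + 2*(-4 + k)/4)/k = (k**2 + 2*(1/4)*(-4 + k))/k = (k**2 + (-2 + k/2))/k = (-2 + k**2 + k/2)/k)
(f(-3) + M)*(57 + 71) = ((1/2 - 3 - 2/(-3)) + 133)*(57 + 71) = ((1/2 - 3 - 2*(-1/3)) + 133)*128 = ((1/2 - 3 + 2/3) + 133)*128 = (-11/6 + 133)*128 = (787/6)*128 = 50368/3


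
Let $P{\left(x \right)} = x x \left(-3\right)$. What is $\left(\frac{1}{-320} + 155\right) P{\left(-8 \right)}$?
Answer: $- \frac{148797}{5} \approx -29759.0$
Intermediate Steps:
$P{\left(x \right)} = - 3 x^{2}$ ($P{\left(x \right)} = x^{2} \left(-3\right) = - 3 x^{2}$)
$\left(\frac{1}{-320} + 155\right) P{\left(-8 \right)} = \left(\frac{1}{-320} + 155\right) \left(- 3 \left(-8\right)^{2}\right) = \left(- \frac{1}{320} + 155\right) \left(\left(-3\right) 64\right) = \frac{49599}{320} \left(-192\right) = - \frac{148797}{5}$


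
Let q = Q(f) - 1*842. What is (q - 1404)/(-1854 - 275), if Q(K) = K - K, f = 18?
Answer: 2246/2129 ≈ 1.0550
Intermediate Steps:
Q(K) = 0
q = -842 (q = 0 - 1*842 = 0 - 842 = -842)
(q - 1404)/(-1854 - 275) = (-842 - 1404)/(-1854 - 275) = -2246/(-2129) = -2246*(-1/2129) = 2246/2129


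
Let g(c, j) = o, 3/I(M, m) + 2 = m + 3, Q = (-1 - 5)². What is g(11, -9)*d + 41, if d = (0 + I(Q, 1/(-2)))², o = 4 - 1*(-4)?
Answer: 329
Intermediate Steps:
Q = 36 (Q = (-6)² = 36)
I(M, m) = 3/(1 + m) (I(M, m) = 3/(-2 + (m + 3)) = 3/(-2 + (3 + m)) = 3/(1 + m))
o = 8 (o = 4 + 4 = 8)
d = 36 (d = (0 + 3/(1 + 1/(-2)))² = (0 + 3/(1 - ½))² = (0 + 3/(½))² = (0 + 3*2)² = (0 + 6)² = 6² = 36)
g(c, j) = 8
g(11, -9)*d + 41 = 8*36 + 41 = 288 + 41 = 329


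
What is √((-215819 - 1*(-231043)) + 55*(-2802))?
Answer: I*√138886 ≈ 372.67*I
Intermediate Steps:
√((-215819 - 1*(-231043)) + 55*(-2802)) = √((-215819 + 231043) - 154110) = √(15224 - 154110) = √(-138886) = I*√138886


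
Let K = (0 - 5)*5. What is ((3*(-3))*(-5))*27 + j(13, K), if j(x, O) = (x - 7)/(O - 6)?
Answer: 37659/31 ≈ 1214.8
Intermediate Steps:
K = -25 (K = -5*5 = -25)
j(x, O) = (-7 + x)/(-6 + O)
((3*(-3))*(-5))*27 + j(13, K) = ((3*(-3))*(-5))*27 + (-7 + 13)/(-6 - 25) = -9*(-5)*27 + 6/(-31) = 45*27 - 1/31*6 = 1215 - 6/31 = 37659/31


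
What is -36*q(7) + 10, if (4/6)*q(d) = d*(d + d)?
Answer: -5282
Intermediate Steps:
q(d) = 3*d² (q(d) = 3*(d*(d + d))/2 = 3*(d*(2*d))/2 = 3*(2*d²)/2 = 3*d²)
-36*q(7) + 10 = -108*7² + 10 = -108*49 + 10 = -36*147 + 10 = -5292 + 10 = -5282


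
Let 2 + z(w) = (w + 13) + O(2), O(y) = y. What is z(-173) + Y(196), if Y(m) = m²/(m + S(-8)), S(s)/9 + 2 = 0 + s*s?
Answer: -41112/377 ≈ -109.05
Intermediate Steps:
S(s) = -18 + 9*s² (S(s) = -18 + 9*(0 + s*s) = -18 + 9*(0 + s²) = -18 + 9*s²)
z(w) = 13 + w (z(w) = -2 + ((w + 13) + 2) = -2 + ((13 + w) + 2) = -2 + (15 + w) = 13 + w)
Y(m) = m²/(558 + m) (Y(m) = m²/(m + (-18 + 9*(-8)²)) = m²/(m + (-18 + 9*64)) = m²/(m + (-18 + 576)) = m²/(m + 558) = m²/(558 + m))
z(-173) + Y(196) = (13 - 173) + 196²/(558 + 196) = -160 + 38416/754 = -160 + 38416*(1/754) = -160 + 19208/377 = -41112/377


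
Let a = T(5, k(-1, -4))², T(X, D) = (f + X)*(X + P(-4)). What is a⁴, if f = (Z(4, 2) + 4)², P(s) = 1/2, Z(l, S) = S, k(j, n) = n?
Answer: 1711639636983046173601/256 ≈ 6.6861e+18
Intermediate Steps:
P(s) = ½
f = 36 (f = (2 + 4)² = 6² = 36)
T(X, D) = (½ + X)*(36 + X) (T(X, D) = (36 + X)*(X + ½) = (36 + X)*(½ + X) = (½ + X)*(36 + X))
a = 203401/4 (a = (18 + 5² + (73/2)*5)² = (18 + 25 + 365/2)² = (451/2)² = 203401/4 ≈ 50850.)
a⁴ = (203401/4)⁴ = 1711639636983046173601/256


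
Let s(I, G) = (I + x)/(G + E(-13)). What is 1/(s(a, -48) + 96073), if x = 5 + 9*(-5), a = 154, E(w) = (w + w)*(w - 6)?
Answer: 223/21424336 ≈ 1.0409e-5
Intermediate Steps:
E(w) = 2*w*(-6 + w) (E(w) = (2*w)*(-6 + w) = 2*w*(-6 + w))
x = -40 (x = 5 - 45 = -40)
s(I, G) = (-40 + I)/(494 + G) (s(I, G) = (I - 40)/(G + 2*(-13)*(-6 - 13)) = (-40 + I)/(G + 2*(-13)*(-19)) = (-40 + I)/(G + 494) = (-40 + I)/(494 + G))
1/(s(a, -48) + 96073) = 1/((-40 + 154)/(494 - 48) + 96073) = 1/(114/446 + 96073) = 1/((1/446)*114 + 96073) = 1/(57/223 + 96073) = 1/(21424336/223) = 223/21424336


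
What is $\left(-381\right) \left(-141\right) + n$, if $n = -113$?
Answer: $53608$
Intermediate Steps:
$\left(-381\right) \left(-141\right) + n = \left(-381\right) \left(-141\right) - 113 = 53721 - 113 = 53608$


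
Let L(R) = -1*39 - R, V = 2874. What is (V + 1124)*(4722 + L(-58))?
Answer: 18954518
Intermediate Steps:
L(R) = -39 - R
(V + 1124)*(4722 + L(-58)) = (2874 + 1124)*(4722 + (-39 - 1*(-58))) = 3998*(4722 + (-39 + 58)) = 3998*(4722 + 19) = 3998*4741 = 18954518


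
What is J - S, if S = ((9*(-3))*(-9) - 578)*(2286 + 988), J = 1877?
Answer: 1098667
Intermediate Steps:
S = -1096790 (S = (-27*(-9) - 578)*3274 = (243 - 578)*3274 = -335*3274 = -1096790)
J - S = 1877 - 1*(-1096790) = 1877 + 1096790 = 1098667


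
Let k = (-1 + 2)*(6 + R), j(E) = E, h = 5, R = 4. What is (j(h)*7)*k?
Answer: 350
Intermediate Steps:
k = 10 (k = (-1 + 2)*(6 + 4) = 1*10 = 10)
(j(h)*7)*k = (5*7)*10 = 35*10 = 350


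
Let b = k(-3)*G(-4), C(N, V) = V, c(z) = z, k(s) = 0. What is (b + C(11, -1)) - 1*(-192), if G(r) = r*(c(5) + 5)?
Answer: 191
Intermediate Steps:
G(r) = 10*r (G(r) = r*(5 + 5) = r*10 = 10*r)
b = 0 (b = 0*(10*(-4)) = 0*(-40) = 0)
(b + C(11, -1)) - 1*(-192) = (0 - 1) - 1*(-192) = -1 + 192 = 191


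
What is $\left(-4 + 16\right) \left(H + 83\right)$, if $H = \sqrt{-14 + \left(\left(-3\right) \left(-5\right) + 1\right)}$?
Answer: $996 + 12 \sqrt{2} \approx 1013.0$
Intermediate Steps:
$H = \sqrt{2}$ ($H = \sqrt{-14 + \left(15 + 1\right)} = \sqrt{-14 + 16} = \sqrt{2} \approx 1.4142$)
$\left(-4 + 16\right) \left(H + 83\right) = \left(-4 + 16\right) \left(\sqrt{2} + 83\right) = 12 \left(83 + \sqrt{2}\right) = 996 + 12 \sqrt{2}$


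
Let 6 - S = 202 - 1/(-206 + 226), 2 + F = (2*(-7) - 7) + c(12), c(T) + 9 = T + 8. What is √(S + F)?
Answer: I*√20795/10 ≈ 14.42*I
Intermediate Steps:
c(T) = -1 + T (c(T) = -9 + (T + 8) = -9 + (8 + T) = -1 + T)
F = -12 (F = -2 + ((2*(-7) - 7) + (-1 + 12)) = -2 + ((-14 - 7) + 11) = -2 + (-21 + 11) = -2 - 10 = -12)
S = -3919/20 (S = 6 - (202 - 1/(-206 + 226)) = 6 - (202 - 1/20) = 6 - 1*4039/20 = 6 - 4039/20 = -3919/20 ≈ -195.95)
√(S + F) = √(-3919/20 - 12) = √(-4159/20) = I*√20795/10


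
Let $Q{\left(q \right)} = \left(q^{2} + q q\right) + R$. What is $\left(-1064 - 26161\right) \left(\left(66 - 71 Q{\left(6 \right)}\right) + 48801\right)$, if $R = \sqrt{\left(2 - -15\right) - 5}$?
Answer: $-1191229875 + 3865950 \sqrt{3} \approx -1.1845 \cdot 10^{9}$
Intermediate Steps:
$R = 2 \sqrt{3}$ ($R = \sqrt{\left(2 + 15\right) - 5} = \sqrt{17 - 5} = \sqrt{12} = 2 \sqrt{3} \approx 3.4641$)
$Q{\left(q \right)} = 2 \sqrt{3} + 2 q^{2}$ ($Q{\left(q \right)} = \left(q^{2} + q q\right) + 2 \sqrt{3} = \left(q^{2} + q^{2}\right) + 2 \sqrt{3} = 2 q^{2} + 2 \sqrt{3} = 2 \sqrt{3} + 2 q^{2}$)
$\left(-1064 - 26161\right) \left(\left(66 - 71 Q{\left(6 \right)}\right) + 48801\right) = \left(-1064 - 26161\right) \left(\left(66 - 71 \left(2 \sqrt{3} + 2 \cdot 6^{2}\right)\right) + 48801\right) = - 27225 \left(\left(66 - 71 \left(2 \sqrt{3} + 2 \cdot 36\right)\right) + 48801\right) = - 27225 \left(\left(66 - 71 \left(2 \sqrt{3} + 72\right)\right) + 48801\right) = - 27225 \left(\left(66 - 71 \left(72 + 2 \sqrt{3}\right)\right) + 48801\right) = - 27225 \left(\left(66 - \left(5112 + 142 \sqrt{3}\right)\right) + 48801\right) = - 27225 \left(\left(-5046 - 142 \sqrt{3}\right) + 48801\right) = - 27225 \left(43755 - 142 \sqrt{3}\right) = -1191229875 + 3865950 \sqrt{3}$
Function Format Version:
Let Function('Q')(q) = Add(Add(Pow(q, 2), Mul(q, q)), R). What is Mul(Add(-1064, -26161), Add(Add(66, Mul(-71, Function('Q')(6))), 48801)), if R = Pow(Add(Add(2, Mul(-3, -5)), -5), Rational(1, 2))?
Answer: Add(-1191229875, Mul(3865950, Pow(3, Rational(1, 2)))) ≈ -1.1845e+9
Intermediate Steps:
R = Mul(2, Pow(3, Rational(1, 2))) (R = Pow(Add(Add(2, 15), -5), Rational(1, 2)) = Pow(Add(17, -5), Rational(1, 2)) = Pow(12, Rational(1, 2)) = Mul(2, Pow(3, Rational(1, 2))) ≈ 3.4641)
Function('Q')(q) = Add(Mul(2, Pow(3, Rational(1, 2))), Mul(2, Pow(q, 2))) (Function('Q')(q) = Add(Add(Pow(q, 2), Mul(q, q)), Mul(2, Pow(3, Rational(1, 2)))) = Add(Add(Pow(q, 2), Pow(q, 2)), Mul(2, Pow(3, Rational(1, 2)))) = Add(Mul(2, Pow(q, 2)), Mul(2, Pow(3, Rational(1, 2)))) = Add(Mul(2, Pow(3, Rational(1, 2))), Mul(2, Pow(q, 2))))
Mul(Add(-1064, -26161), Add(Add(66, Mul(-71, Function('Q')(6))), 48801)) = Mul(Add(-1064, -26161), Add(Add(66, Mul(-71, Add(Mul(2, Pow(3, Rational(1, 2))), Mul(2, Pow(6, 2))))), 48801)) = Mul(-27225, Add(Add(66, Mul(-71, Add(Mul(2, Pow(3, Rational(1, 2))), Mul(2, 36)))), 48801)) = Mul(-27225, Add(Add(66, Mul(-71, Add(Mul(2, Pow(3, Rational(1, 2))), 72))), 48801)) = Mul(-27225, Add(Add(66, Mul(-71, Add(72, Mul(2, Pow(3, Rational(1, 2)))))), 48801)) = Mul(-27225, Add(Add(66, Add(-5112, Mul(-142, Pow(3, Rational(1, 2))))), 48801)) = Mul(-27225, Add(Add(-5046, Mul(-142, Pow(3, Rational(1, 2)))), 48801)) = Mul(-27225, Add(43755, Mul(-142, Pow(3, Rational(1, 2))))) = Add(-1191229875, Mul(3865950, Pow(3, Rational(1, 2))))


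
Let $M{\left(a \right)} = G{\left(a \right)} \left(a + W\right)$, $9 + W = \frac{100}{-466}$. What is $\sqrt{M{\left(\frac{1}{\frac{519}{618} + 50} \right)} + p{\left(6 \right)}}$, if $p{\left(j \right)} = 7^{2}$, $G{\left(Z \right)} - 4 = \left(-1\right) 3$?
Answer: $\frac{2 \sqrt{59256027063993}}{2440209} \approx 6.3091$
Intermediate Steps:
$G{\left(Z \right)} = 1$ ($G{\left(Z \right)} = 4 - 3 = 1$)
$W = - \frac{2147}{233}$ ($W = -9 + \frac{100}{-466} = -9 + 100 \left(- \frac{1}{466}\right) = -9 - \frac{50}{233} = - \frac{2147}{233} \approx -9.2146$)
$p{\left(j \right)} = 49$
$M{\left(a \right)} = - \frac{2147}{233} + a$ ($M{\left(a \right)} = 1 \left(a - \frac{2147}{233}\right) = 1 \left(- \frac{2147}{233} + a\right) = - \frac{2147}{233} + a$)
$\sqrt{M{\left(\frac{1}{\frac{519}{618} + 50} \right)} + p{\left(6 \right)}} = \sqrt{\left(- \frac{2147}{233} + \frac{1}{\frac{519}{618} + 50}\right) + 49} = \sqrt{\left(- \frac{2147}{233} + \frac{1}{519 \cdot \frac{1}{618} + 50}\right) + 49} = \sqrt{\left(- \frac{2147}{233} + \frac{1}{\frac{173}{206} + 50}\right) + 49} = \sqrt{\left(- \frac{2147}{233} + \frac{1}{\frac{10473}{206}}\right) + 49} = \sqrt{\left(- \frac{2147}{233} + \frac{206}{10473}\right) + 49} = \sqrt{- \frac{22437533}{2440209} + 49} = \sqrt{\frac{97132708}{2440209}} = \frac{2 \sqrt{59256027063993}}{2440209}$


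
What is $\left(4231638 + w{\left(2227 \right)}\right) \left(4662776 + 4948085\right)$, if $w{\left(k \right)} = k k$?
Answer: $88335028464787$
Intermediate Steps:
$w{\left(k \right)} = k^{2}$
$\left(4231638 + w{\left(2227 \right)}\right) \left(4662776 + 4948085\right) = \left(4231638 + 2227^{2}\right) \left(4662776 + 4948085\right) = \left(4231638 + 4959529\right) 9610861 = 9191167 \cdot 9610861 = 88335028464787$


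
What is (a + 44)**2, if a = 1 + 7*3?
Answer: 4356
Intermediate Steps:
a = 22 (a = 1 + 21 = 22)
(a + 44)**2 = (22 + 44)**2 = 66**2 = 4356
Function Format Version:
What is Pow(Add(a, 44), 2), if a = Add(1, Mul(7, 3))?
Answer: 4356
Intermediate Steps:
a = 22 (a = Add(1, 21) = 22)
Pow(Add(a, 44), 2) = Pow(Add(22, 44), 2) = Pow(66, 2) = 4356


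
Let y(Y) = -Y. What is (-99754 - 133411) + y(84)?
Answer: -233249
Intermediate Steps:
(-99754 - 133411) + y(84) = (-99754 - 133411) - 1*84 = -233165 - 84 = -233249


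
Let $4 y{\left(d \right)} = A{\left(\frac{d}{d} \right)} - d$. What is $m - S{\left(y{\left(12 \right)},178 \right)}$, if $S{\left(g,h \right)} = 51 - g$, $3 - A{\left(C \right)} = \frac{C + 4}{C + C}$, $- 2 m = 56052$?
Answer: $- \frac{224639}{8} \approx -28080.0$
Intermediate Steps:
$m = -28026$ ($m = \left(- \frac{1}{2}\right) 56052 = -28026$)
$A{\left(C \right)} = 3 - \frac{4 + C}{2 C}$ ($A{\left(C \right)} = 3 - \frac{C + 4}{C + C} = 3 - \frac{4 + C}{2 C}$)
$y{\left(d \right)} = \frac{1}{8} - \frac{d}{4}$ ($y{\left(d \right)} = \frac{\left(\frac{5}{2} - \frac{2}{d \frac{1}{d}}\right) - d}{4} = \frac{\left(\frac{5}{2} - \frac{2}{1}\right) - d}{4} = \frac{\left(\frac{5}{2} - 2\right) - d}{4} = \frac{\frac{1}{2} - d}{4} = \frac{1}{8} - \frac{d}{4}$)
$m - S{\left(y{\left(12 \right)},178 \right)} = -28026 - \left(51 - \left(\frac{1}{8} - 3\right)\right) = -28026 - \left(51 - - \frac{23}{8}\right) = -28026 - \left(51 + \frac{23}{8}\right) = -28026 - \frac{431}{8} = - \frac{224639}{8}$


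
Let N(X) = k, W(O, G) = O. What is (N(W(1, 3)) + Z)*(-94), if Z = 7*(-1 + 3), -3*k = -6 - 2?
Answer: -4700/3 ≈ -1566.7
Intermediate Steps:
k = 8/3 (k = -(-6 - 2)/3 = -1/3*(-8) = 8/3 ≈ 2.6667)
N(X) = 8/3
Z = 14 (Z = 7*2 = 14)
(N(W(1, 3)) + Z)*(-94) = (8/3 + 14)*(-94) = (50/3)*(-94) = -4700/3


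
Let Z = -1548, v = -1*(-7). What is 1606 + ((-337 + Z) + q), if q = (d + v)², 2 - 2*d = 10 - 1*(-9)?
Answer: -1107/4 ≈ -276.75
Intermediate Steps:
v = 7
d = -17/2 (d = 1 - (10 - 1*(-9))/2 = 1 - (10 + 9)/2 = 1 - ½*19 = 1 - 19/2 = -17/2 ≈ -8.5000)
q = 9/4 (q = (-17/2 + 7)² = (-3/2)² = 9/4 ≈ 2.2500)
1606 + ((-337 + Z) + q) = 1606 + ((-337 - 1548) + 9/4) = 1606 + (-1885 + 9/4) = 1606 - 7531/4 = -1107/4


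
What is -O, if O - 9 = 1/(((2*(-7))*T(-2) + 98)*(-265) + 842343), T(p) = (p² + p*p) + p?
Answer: -7547698/838633 ≈ -9.0000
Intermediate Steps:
T(p) = p + 2*p² (T(p) = (p² + p²) + p = 2*p² + p = p + 2*p²)
O = 7547698/838633 (O = 9 + 1/(((2*(-7))*(-2*(1 + 2*(-2))) + 98)*(-265) + 842343) = 9 + 1/((-(-28)*(1 - 4) + 98)*(-265) + 842343) = 9 + 1/((-(-28)*(-3) + 98)*(-265) + 842343) = 9 + 1/((-14*6 + 98)*(-265) + 842343) = 9 + 1/((-84 + 98)*(-265) + 842343) = 9 + 1/(14*(-265) + 842343) = 9 + 1/(-3710 + 842343) = 9 + 1/838633 = 7547698/838633 ≈ 9.0000)
-O = -1*7547698/838633 = -7547698/838633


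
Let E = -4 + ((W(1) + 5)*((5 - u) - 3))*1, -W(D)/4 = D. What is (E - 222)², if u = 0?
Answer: 50176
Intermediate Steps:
W(D) = -4*D
E = -2 (E = -4 + ((-4*1 + 5)*((5 - 1*0) - 3))*1 = -4 + ((-4 + 5)*((5 + 0) - 3))*1 = -4 + (1*(5 - 3))*1 = -4 + (1*2)*1 = -4 + 2*1 = -4 + 2 = -2)
(E - 222)² = (-2 - 222)² = (-224)² = 50176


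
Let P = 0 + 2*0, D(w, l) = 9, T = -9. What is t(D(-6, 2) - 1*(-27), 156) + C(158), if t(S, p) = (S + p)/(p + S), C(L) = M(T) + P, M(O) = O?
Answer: -8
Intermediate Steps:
P = 0 (P = 0 + 0 = 0)
C(L) = -9 (C(L) = -9 + 0 = -9)
t(S, p) = 1 (t(S, p) = (S + p)/(S + p) = 1)
t(D(-6, 2) - 1*(-27), 156) + C(158) = 1 - 9 = -8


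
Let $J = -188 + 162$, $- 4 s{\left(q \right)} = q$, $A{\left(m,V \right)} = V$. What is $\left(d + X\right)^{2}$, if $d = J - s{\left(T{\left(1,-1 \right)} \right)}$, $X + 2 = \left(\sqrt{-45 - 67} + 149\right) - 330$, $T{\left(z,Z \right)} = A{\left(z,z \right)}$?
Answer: $\frac{695433}{16} - 1670 i \sqrt{7} \approx 43465.0 - 4418.4 i$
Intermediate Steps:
$T{\left(z,Z \right)} = z$
$s{\left(q \right)} = - \frac{q}{4}$
$J = -26$
$X = -183 + 4 i \sqrt{7}$ ($X = -2 - \left(181 - \sqrt{-45 - 67}\right) = -2 - \left(181 - 4 i \sqrt{7}\right) = -183 + 4 i \sqrt{7} \approx -183.0 + 10.583 i$)
$d = - \frac{103}{4}$ ($d = -26 - \left(- \frac{1}{4}\right) 1 = -26 - - \frac{1}{4} = -26 + \frac{1}{4} = - \frac{103}{4} \approx -25.75$)
$\left(d + X\right)^{2} = \left(- \frac{103}{4} - \left(183 - 4 i \sqrt{7}\right)\right)^{2} = \left(- \frac{835}{4} + 4 i \sqrt{7}\right)^{2}$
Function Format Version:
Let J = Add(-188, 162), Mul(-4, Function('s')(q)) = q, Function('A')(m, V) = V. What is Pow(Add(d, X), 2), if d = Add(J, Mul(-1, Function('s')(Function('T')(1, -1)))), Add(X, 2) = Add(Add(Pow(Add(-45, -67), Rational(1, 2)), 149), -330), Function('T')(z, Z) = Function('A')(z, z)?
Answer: Add(Rational(695433, 16), Mul(-1670, I, Pow(7, Rational(1, 2)))) ≈ Add(43465., Mul(-4418.4, I))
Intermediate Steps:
Function('T')(z, Z) = z
Function('s')(q) = Mul(Rational(-1, 4), q)
J = -26
X = Add(-183, Mul(4, I, Pow(7, Rational(1, 2)))) (X = Add(-2, Add(Add(Pow(Add(-45, -67), Rational(1, 2)), 149), -330)) = Add(-2, Add(Add(Pow(-112, Rational(1, 2)), 149), -330)) = Add(-2, Add(Add(Mul(4, I, Pow(7, Rational(1, 2))), 149), -330)) = Add(-2, Add(Add(149, Mul(4, I, Pow(7, Rational(1, 2)))), -330)) = Add(-2, Add(-181, Mul(4, I, Pow(7, Rational(1, 2))))) = Add(-183, Mul(4, I, Pow(7, Rational(1, 2)))) ≈ Add(-183.00, Mul(10.583, I)))
d = Rational(-103, 4) (d = Add(-26, Mul(-1, Mul(Rational(-1, 4), 1))) = Add(-26, Mul(-1, Rational(-1, 4))) = Add(-26, Rational(1, 4)) = Rational(-103, 4) ≈ -25.750)
Pow(Add(d, X), 2) = Pow(Add(Rational(-103, 4), Add(-183, Mul(4, I, Pow(7, Rational(1, 2))))), 2) = Pow(Add(Rational(-835, 4), Mul(4, I, Pow(7, Rational(1, 2)))), 2)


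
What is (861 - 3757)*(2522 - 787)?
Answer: -5024560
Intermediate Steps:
(861 - 3757)*(2522 - 787) = -2896*1735 = -5024560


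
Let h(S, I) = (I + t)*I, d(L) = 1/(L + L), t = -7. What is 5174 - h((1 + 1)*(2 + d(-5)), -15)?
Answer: 4844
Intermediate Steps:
d(L) = 1/(2*L)
h(S, I) = I*(-7 + I) (h(S, I) = (I - 7)*I = (-7 + I)*I = I*(-7 + I))
5174 - h((1 + 1)*(2 + d(-5)), -15) = 5174 - (-15)*(-7 - 15) = 5174 - (-15)*(-22) = 5174 - 1*330 = 5174 - 330 = 4844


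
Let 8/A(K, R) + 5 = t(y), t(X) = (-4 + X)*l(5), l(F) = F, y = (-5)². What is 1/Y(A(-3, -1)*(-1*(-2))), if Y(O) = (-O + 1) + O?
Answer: 1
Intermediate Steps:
y = 25
t(X) = -20 + 5*X (t(X) = (-4 + X)*5 = -20 + 5*X)
A(K, R) = 2/25 (A(K, R) = 8/(-5 + (-20 + 5*25)) = 8/(-5 + (-20 + 125)) = 8/(-5 + 105) = 8/100 = 8*(1/100) = 2/25)
Y(O) = 1 (Y(O) = (1 - O) + O = 1)
1/Y(A(-3, -1)*(-1*(-2))) = 1/1 = 1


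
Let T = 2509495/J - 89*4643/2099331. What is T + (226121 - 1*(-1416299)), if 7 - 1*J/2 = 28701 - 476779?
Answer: 617996804224100131/376271492454 ≈ 1.6424e+6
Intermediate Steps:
J = 896170 (J = 14 - 2*(28701 - 476779) = 14 - 2*(-448078) = 14 + 896156 = 896170)
T = 979587801451/376271492454 (T = 2509495/896170 - 89*4643/2099331 = 2509495*(1/896170) - 413227*1/2099331 = 501899/179234 - 413227/2099331 = 979587801451/376271492454 ≈ 2.6034)
T + (226121 - 1*(-1416299)) = 979587801451/376271492454 + (226121 - 1*(-1416299)) = 979587801451/376271492454 + (226121 + 1416299) = 979587801451/376271492454 + 1642420 = 617996804224100131/376271492454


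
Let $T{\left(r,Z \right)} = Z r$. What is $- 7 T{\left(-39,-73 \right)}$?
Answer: $-19929$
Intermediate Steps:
$- 7 T{\left(-39,-73 \right)} = - 7 \left(\left(-73\right) \left(-39\right)\right) = \left(-7\right) 2847 = -19929$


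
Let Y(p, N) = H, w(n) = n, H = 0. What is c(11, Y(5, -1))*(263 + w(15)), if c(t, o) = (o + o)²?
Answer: 0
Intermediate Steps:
Y(p, N) = 0
c(t, o) = 4*o² (c(t, o) = (2*o)² = 4*o²)
c(11, Y(5, -1))*(263 + w(15)) = (4*0²)*(263 + 15) = (4*0)*278 = 0*278 = 0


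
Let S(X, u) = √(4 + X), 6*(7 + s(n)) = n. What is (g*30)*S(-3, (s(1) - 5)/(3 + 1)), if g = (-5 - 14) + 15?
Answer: -120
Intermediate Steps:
s(n) = -7 + n/6
g = -4 (g = -19 + 15 = -4)
(g*30)*S(-3, (s(1) - 5)/(3 + 1)) = (-4*30)*√(4 - 3) = -120*√1 = -120*1 = -120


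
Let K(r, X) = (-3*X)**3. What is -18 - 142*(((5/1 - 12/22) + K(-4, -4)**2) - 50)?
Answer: -4664036064/11 ≈ -4.2400e+8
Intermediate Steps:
K(r, X) = -27*X**3
-18 - 142*(((5/1 - 12/22) + K(-4, -4)**2) - 50) = -18 - 142*(((5/1 - 12/22) + (-27*(-4)**3)**2) - 50) = -18 - 142*(((5*1 - 12*1/22) + (-27*(-64))**2) - 50) = -18 - 142*(((5 - 6/11) + 1728**2) - 50) = -18 - 142*((49/11 + 2985984) - 50) = -18 - 142*(32845873/11 - 50) = -18 - 142*32845323/11 = -18 - 4664035866/11 = -4664036064/11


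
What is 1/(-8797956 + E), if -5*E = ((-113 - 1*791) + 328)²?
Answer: -5/44321556 ≈ -1.1281e-7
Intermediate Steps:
E = -331776/5 (E = -((-113 - 1*791) + 328)²/5 = -((-113 - 791) + 328)²/5 = -(-904 + 328)²/5 = -⅕*(-576)² = -⅕*331776 = -331776/5 ≈ -66355.)
1/(-8797956 + E) = 1/(-8797956 - 331776/5) = 1/(-44321556/5) = -5/44321556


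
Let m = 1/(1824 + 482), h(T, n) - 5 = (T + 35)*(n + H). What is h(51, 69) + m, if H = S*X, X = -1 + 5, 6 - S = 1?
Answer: 17661655/2306 ≈ 7659.0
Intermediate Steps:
S = 5 (S = 6 - 1*1 = 6 - 1 = 5)
X = 4
H = 20 (H = 5*4 = 20)
h(T, n) = 5 + (20 + n)*(35 + T) (h(T, n) = 5 + (T + 35)*(n + 20) = 5 + (35 + T)*(20 + n) = 5 + (20 + n)*(35 + T))
m = 1/2306 ≈ 0.00043365
h(51, 69) + m = (705 + 20*51 + 35*69 + 51*69) + 1/2306 = (705 + 1020 + 2415 + 3519) + 1/2306 = 7659 + 1/2306 = 17661655/2306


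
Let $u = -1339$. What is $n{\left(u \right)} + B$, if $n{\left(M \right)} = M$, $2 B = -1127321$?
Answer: $- \frac{1129999}{2} \approx -5.65 \cdot 10^{5}$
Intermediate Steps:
$B = - \frac{1127321}{2}$ ($B = \frac{1}{2} \left(-1127321\right) = - \frac{1127321}{2} \approx -5.6366 \cdot 10^{5}$)
$n{\left(u \right)} + B = -1339 - \frac{1127321}{2} = - \frac{1129999}{2}$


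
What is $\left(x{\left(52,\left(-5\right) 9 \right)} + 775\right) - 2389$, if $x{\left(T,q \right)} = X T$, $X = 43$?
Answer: $622$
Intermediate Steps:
$x{\left(T,q \right)} = 43 T$
$\left(x{\left(52,\left(-5\right) 9 \right)} + 775\right) - 2389 = \left(43 \cdot 52 + 775\right) - 2389 = \left(2236 + 775\right) - 2389 = 3011 - 2389 = 622$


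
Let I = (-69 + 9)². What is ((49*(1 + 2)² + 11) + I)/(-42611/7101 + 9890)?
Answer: 28773252/70186279 ≈ 0.40996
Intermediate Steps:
I = 3600 (I = (-60)² = 3600)
((49*(1 + 2)² + 11) + I)/(-42611/7101 + 9890) = ((49*(1 + 2)² + 11) + 3600)/(-42611/7101 + 9890) = ((49*3² + 11) + 3600)/(-42611*1/7101 + 9890) = ((49*9 + 11) + 3600)/(-42611/7101 + 9890) = ((441 + 11) + 3600)/(70186279/7101) = (452 + 3600)*(7101/70186279) = 4052*(7101/70186279) = 28773252/70186279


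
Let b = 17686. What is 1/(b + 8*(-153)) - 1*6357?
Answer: -104648933/16462 ≈ -6357.0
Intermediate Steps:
1/(b + 8*(-153)) - 1*6357 = 1/(17686 + 8*(-153)) - 1*6357 = 1/(17686 - 1224) - 6357 = 1/16462 - 6357 = -104648933/16462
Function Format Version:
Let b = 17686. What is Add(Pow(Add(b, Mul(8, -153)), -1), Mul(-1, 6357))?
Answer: Rational(-104648933, 16462) ≈ -6357.0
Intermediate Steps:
Add(Pow(Add(b, Mul(8, -153)), -1), Mul(-1, 6357)) = Add(Pow(Add(17686, Mul(8, -153)), -1), Mul(-1, 6357)) = Add(Pow(Add(17686, -1224), -1), -6357) = Add(Pow(16462, -1), -6357) = Add(Rational(1, 16462), -6357) = Rational(-104648933, 16462)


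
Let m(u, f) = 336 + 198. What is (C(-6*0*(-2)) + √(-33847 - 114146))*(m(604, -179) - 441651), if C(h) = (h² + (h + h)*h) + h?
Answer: -441117*I*√147993 ≈ -1.697e+8*I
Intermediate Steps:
m(u, f) = 534
C(h) = h + 3*h² (C(h) = (h² + (2*h)*h) + h = (h² + 2*h²) + h = 3*h² + h = h + 3*h²)
(C(-6*0*(-2)) + √(-33847 - 114146))*(m(604, -179) - 441651) = ((-6*0*(-2))*(1 + 3*(-6*0*(-2))) + √(-33847 - 114146))*(534 - 441651) = ((0*(-2))*(1 + 3*(0*(-2))) + √(-147993))*(-441117) = (0*(1 + 3*0) + I*√147993)*(-441117) = (0*(1 + 0) + I*√147993)*(-441117) = (0*1 + I*√147993)*(-441117) = (0 + I*√147993)*(-441117) = (I*√147993)*(-441117) = -441117*I*√147993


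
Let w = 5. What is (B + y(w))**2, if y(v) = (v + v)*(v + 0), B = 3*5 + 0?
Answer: 4225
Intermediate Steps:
B = 15 (B = 15 + 0 = 15)
y(v) = 2*v**2 (y(v) = (2*v)*v = 2*v**2)
(B + y(w))**2 = (15 + 2*5**2)**2 = (15 + 2*25)**2 = (15 + 50)**2 = 65**2 = 4225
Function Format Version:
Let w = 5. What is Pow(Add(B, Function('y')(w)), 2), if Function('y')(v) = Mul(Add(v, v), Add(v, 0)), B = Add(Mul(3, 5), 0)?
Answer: 4225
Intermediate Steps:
B = 15 (B = Add(15, 0) = 15)
Function('y')(v) = Mul(2, Pow(v, 2)) (Function('y')(v) = Mul(Mul(2, v), v) = Mul(2, Pow(v, 2)))
Pow(Add(B, Function('y')(w)), 2) = Pow(Add(15, Mul(2, Pow(5, 2))), 2) = Pow(Add(15, Mul(2, 25)), 2) = Pow(Add(15, 50), 2) = Pow(65, 2) = 4225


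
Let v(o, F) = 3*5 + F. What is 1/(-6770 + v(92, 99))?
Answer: -1/6656 ≈ -0.00015024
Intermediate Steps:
v(o, F) = 15 + F
1/(-6770 + v(92, 99)) = 1/(-6770 + (15 + 99)) = 1/(-6770 + 114) = 1/(-6656) = -1/6656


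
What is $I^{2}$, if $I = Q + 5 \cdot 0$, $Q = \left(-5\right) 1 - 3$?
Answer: $64$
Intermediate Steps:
$Q = -8$ ($Q = -5 - 3 = -8$)
$I = -8$ ($I = -8 + 5 \cdot 0 = -8 + 0 = -8$)
$I^{2} = \left(-8\right)^{2} = 64$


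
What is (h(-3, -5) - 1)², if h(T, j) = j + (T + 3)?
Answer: 36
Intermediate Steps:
h(T, j) = 3 + T + j (h(T, j) = j + (3 + T) = 3 + T + j)
(h(-3, -5) - 1)² = ((3 - 3 - 5) - 1)² = (-5 - 1)² = (-6)² = 36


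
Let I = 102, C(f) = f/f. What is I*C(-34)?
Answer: 102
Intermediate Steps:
C(f) = 1
I*C(-34) = 102*1 = 102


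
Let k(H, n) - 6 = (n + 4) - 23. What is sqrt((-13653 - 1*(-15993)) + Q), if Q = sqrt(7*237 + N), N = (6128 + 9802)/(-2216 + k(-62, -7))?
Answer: sqrt(2924822160 + 1118*sqrt(2064719046))/1118 ≈ 48.792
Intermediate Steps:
k(H, n) = -13 + n (k(H, n) = 6 + ((n + 4) - 23) = 6 + ((4 + n) - 23) = 6 + (-19 + n) = -13 + n)
N = -7965/1118 (N = (6128 + 9802)/(-2216 + (-13 - 7)) = 15930/(-2216 - 20) = 15930/(-2236) = 15930*(-1/2236) = -7965/1118 ≈ -7.1243)
Q = sqrt(2064719046)/1118 (Q = sqrt(7*237 - 7965/1118) = sqrt(1659 - 7965/1118) = sqrt(1846797/1118) = sqrt(2064719046)/1118 ≈ 40.643)
sqrt((-13653 - 1*(-15993)) + Q) = sqrt((-13653 - 1*(-15993)) + sqrt(2064719046)/1118) = sqrt((-13653 + 15993) + sqrt(2064719046)/1118) = sqrt(2340 + sqrt(2064719046)/1118)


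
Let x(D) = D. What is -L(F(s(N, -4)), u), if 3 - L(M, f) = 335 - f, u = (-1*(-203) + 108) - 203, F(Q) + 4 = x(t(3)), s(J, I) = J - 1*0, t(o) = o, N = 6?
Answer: 224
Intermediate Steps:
s(J, I) = J (s(J, I) = J + 0 = J)
F(Q) = -1 (F(Q) = -4 + 3 = -1)
u = 108 (u = (203 + 108) - 203 = 311 - 203 = 108)
L(M, f) = -332 + f (L(M, f) = 3 - (335 - f) = 3 + (-335 + f) = -332 + f)
-L(F(s(N, -4)), u) = -(-332 + 108) = -1*(-224) = 224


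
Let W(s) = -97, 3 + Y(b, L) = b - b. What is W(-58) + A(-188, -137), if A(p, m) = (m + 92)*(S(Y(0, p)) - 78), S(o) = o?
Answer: 3548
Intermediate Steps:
Y(b, L) = -3 (Y(b, L) = -3 + (b - b) = -3 + 0 = -3)
A(p, m) = -7452 - 81*m (A(p, m) = (m + 92)*(-3 - 78) = (92 + m)*(-81) = -7452 - 81*m)
W(-58) + A(-188, -137) = -97 + (-7452 - 81*(-137)) = -97 + (-7452 + 11097) = -97 + 3645 = 3548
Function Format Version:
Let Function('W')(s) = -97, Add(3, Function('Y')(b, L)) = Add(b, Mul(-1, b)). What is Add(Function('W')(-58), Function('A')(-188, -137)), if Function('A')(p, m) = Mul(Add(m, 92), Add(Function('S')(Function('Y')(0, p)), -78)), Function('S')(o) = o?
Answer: 3548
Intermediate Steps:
Function('Y')(b, L) = -3 (Function('Y')(b, L) = Add(-3, Add(b, Mul(-1, b))) = Add(-3, 0) = -3)
Function('A')(p, m) = Add(-7452, Mul(-81, m)) (Function('A')(p, m) = Mul(Add(m, 92), Add(-3, -78)) = Mul(Add(92, m), -81) = Add(-7452, Mul(-81, m)))
Add(Function('W')(-58), Function('A')(-188, -137)) = Add(-97, Add(-7452, Mul(-81, -137))) = Add(-97, Add(-7452, 11097)) = Add(-97, 3645) = 3548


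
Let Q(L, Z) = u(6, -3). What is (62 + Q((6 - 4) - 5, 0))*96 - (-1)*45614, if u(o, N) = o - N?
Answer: 52430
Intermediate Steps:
Q(L, Z) = 9 (Q(L, Z) = 6 - 1*(-3) = 6 + 3 = 9)
(62 + Q((6 - 4) - 5, 0))*96 - (-1)*45614 = (62 + 9)*96 - (-1)*45614 = 71*96 - 1*(-45614) = 6816 + 45614 = 52430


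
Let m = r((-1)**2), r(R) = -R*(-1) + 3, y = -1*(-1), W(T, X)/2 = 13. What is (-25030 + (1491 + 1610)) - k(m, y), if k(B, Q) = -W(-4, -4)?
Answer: -21903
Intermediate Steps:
W(T, X) = 26 (W(T, X) = 2*13 = 26)
y = 1
r(R) = 3 + R (r(R) = -(-1)*R + 3 = R + 3 = 3 + R)
m = 4 (m = 3 + (-1)**2 = 3 + 1 = 4)
k(B, Q) = -26 (k(B, Q) = -1*26 = -26)
(-25030 + (1491 + 1610)) - k(m, y) = (-25030 + (1491 + 1610)) - 1*(-26) = (-25030 + 3101) + 26 = -21929 + 26 = -21903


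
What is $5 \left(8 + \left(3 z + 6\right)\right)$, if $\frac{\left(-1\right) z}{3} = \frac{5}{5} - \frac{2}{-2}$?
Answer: $-20$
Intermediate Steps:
$z = -6$ ($z = - 3 \left(\frac{5}{5} - \frac{2}{-2}\right) = - 3 \left(5 \cdot \frac{1}{5} - -1\right) = - 3 \left(1 + 1\right) = \left(-3\right) 2 = -6$)
$5 \left(8 + \left(3 z + 6\right)\right) = 5 \left(8 + \left(3 \left(-6\right) + 6\right)\right) = 5 \left(8 + \left(-18 + 6\right)\right) = 5 \left(8 - 12\right) = 5 \left(-4\right) = -20$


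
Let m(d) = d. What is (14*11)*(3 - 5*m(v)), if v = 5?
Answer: -3388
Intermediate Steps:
(14*11)*(3 - 5*m(v)) = (14*11)*(3 - 5*5) = 154*(3 - 25) = 154*(-22) = -3388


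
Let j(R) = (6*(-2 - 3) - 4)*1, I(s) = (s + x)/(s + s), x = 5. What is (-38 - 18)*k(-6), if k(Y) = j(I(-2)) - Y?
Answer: 1568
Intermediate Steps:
I(s) = (5 + s)/(2*s) (I(s) = (s + 5)/(s + s) = (5 + s)/((2*s)) = (5 + s)*(1/(2*s)) = (5 + s)/(2*s))
j(R) = -34 (j(R) = (6*(-5) - 4)*1 = (-30 - 4)*1 = -34*1 = -34)
k(Y) = -34 - Y
(-38 - 18)*k(-6) = (-38 - 18)*(-34 - 1*(-6)) = -56*(-34 + 6) = -56*(-28) = 1568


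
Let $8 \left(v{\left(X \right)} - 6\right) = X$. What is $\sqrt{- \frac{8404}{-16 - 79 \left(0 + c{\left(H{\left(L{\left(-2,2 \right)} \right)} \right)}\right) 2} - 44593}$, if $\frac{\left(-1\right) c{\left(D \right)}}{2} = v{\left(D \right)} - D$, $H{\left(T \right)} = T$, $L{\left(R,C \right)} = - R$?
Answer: $\frac{i \sqrt{78536259005}}{1327} \approx 211.19 i$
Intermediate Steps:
$v{\left(X \right)} = 6 + \frac{X}{8}$
$c{\left(D \right)} = -12 + \frac{7 D}{4}$ ($c{\left(D \right)} = - 2 \left(\left(6 + \frac{D}{8}\right) - D\right) = - 2 \left(6 - \frac{7 D}{8}\right) = -12 + \frac{7 D}{4}$)
$\sqrt{- \frac{8404}{-16 - 79 \left(0 + c{\left(H{\left(L{\left(-2,2 \right)} \right)} \right)}\right) 2} - 44593} = \sqrt{- \frac{8404}{-16 - 79 \left(0 - \left(12 - \frac{7 \left(\left(-1\right) \left(-2\right)\right)}{4}\right)\right) 2} - 44593} = \sqrt{- \frac{8404}{-16 - 79 \left(0 + \left(-12 + \frac{7}{4} \cdot 2\right)\right) 2} - 44593} = \sqrt{- \frac{8404}{-16 - 79 \left(0 + \left(-12 + \frac{7}{2}\right)\right) 2} - 44593} = \sqrt{- \frac{8404}{-16 - 79 \left(0 - \frac{17}{2}\right) 2} - 44593} = \sqrt{- \frac{8404}{-16 - 79 \left(\left(- \frac{17}{2}\right) 2\right)} - 44593} = \sqrt{- \frac{8404}{-16 - -1343} - 44593} = \sqrt{- \frac{8404}{-16 + 1343} - 44593} = \sqrt{- \frac{8404}{1327} - 44593} = \sqrt{- \frac{59183315}{1327}} = \frac{i \sqrt{78536259005}}{1327}$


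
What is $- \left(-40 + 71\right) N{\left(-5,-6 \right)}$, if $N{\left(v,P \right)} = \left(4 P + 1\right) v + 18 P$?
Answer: $-217$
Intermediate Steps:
$N{\left(v,P \right)} = 18 P + v \left(1 + 4 P\right)$ ($N{\left(v,P \right)} = \left(1 + 4 P\right) v + 18 P = v \left(1 + 4 P\right) + 18 P = 18 P + v \left(1 + 4 P\right)$)
$- \left(-40 + 71\right) N{\left(-5,-6 \right)} = - \left(-40 + 71\right) \left(-5 + 18 \left(-6\right) + 4 \left(-6\right) \left(-5\right)\right) = - 31 \left(-5 - 108 + 120\right) = - 31 \cdot 7 = \left(-1\right) 217 = -217$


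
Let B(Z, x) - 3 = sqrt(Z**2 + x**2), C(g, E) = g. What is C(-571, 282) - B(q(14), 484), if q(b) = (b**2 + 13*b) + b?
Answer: -574 - 4*sqrt(24245) ≈ -1196.8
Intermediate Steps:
q(b) = b**2 + 14*b
B(Z, x) = 3 + sqrt(Z**2 + x**2)
C(-571, 282) - B(q(14), 484) = -571 - (3 + sqrt((14*(14 + 14))**2 + 484**2)) = -571 - (3 + sqrt((14*28)**2 + 234256)) = -571 - (3 + sqrt(392**2 + 234256)) = -571 - (3 + sqrt(153664 + 234256)) = -571 - (3 + sqrt(387920)) = -571 - (3 + 4*sqrt(24245)) = -571 + (-3 - 4*sqrt(24245)) = -574 - 4*sqrt(24245)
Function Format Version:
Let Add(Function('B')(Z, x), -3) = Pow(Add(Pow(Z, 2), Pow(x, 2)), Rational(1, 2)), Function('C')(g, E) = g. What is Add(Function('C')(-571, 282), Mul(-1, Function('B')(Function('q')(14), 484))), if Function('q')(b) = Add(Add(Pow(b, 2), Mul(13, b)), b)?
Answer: Add(-574, Mul(-4, Pow(24245, Rational(1, 2)))) ≈ -1196.8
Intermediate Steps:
Function('q')(b) = Add(Pow(b, 2), Mul(14, b))
Function('B')(Z, x) = Add(3, Pow(Add(Pow(Z, 2), Pow(x, 2)), Rational(1, 2)))
Add(Function('C')(-571, 282), Mul(-1, Function('B')(Function('q')(14), 484))) = Add(-571, Mul(-1, Add(3, Pow(Add(Pow(Mul(14, Add(14, 14)), 2), Pow(484, 2)), Rational(1, 2))))) = Add(-571, Mul(-1, Add(3, Pow(Add(Pow(Mul(14, 28), 2), 234256), Rational(1, 2))))) = Add(-571, Mul(-1, Add(3, Pow(Add(Pow(392, 2), 234256), Rational(1, 2))))) = Add(-571, Mul(-1, Add(3, Pow(Add(153664, 234256), Rational(1, 2))))) = Add(-571, Mul(-1, Add(3, Pow(387920, Rational(1, 2))))) = Add(-571, Mul(-1, Add(3, Mul(4, Pow(24245, Rational(1, 2)))))) = Add(-571, Add(-3, Mul(-4, Pow(24245, Rational(1, 2))))) = Add(-574, Mul(-4, Pow(24245, Rational(1, 2))))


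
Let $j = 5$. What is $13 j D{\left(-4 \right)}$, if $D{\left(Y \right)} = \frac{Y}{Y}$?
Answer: $65$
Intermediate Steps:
$D{\left(Y \right)} = 1$
$13 j D{\left(-4 \right)} = 13 \cdot 5 \cdot 1 = 65 \cdot 1 = 65$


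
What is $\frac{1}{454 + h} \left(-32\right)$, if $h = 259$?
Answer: $- \frac{32}{713} \approx -0.044881$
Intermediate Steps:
$\frac{1}{454 + h} \left(-32\right) = \frac{1}{454 + 259} \left(-32\right) = \frac{1}{713} \left(-32\right) = - \frac{32}{713}$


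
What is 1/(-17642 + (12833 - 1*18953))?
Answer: -1/23762 ≈ -4.2084e-5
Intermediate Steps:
1/(-17642 + (12833 - 1*18953)) = 1/(-17642 + (12833 - 18953)) = 1/(-17642 - 6120) = 1/(-23762) = -1/23762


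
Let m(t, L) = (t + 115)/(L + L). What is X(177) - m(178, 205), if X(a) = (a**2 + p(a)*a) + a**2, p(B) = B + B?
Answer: 51379267/410 ≈ 1.2532e+5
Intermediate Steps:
p(B) = 2*B
m(t, L) = (115 + t)/(2*L) (m(t, L) = (115 + t)/((2*L)) = (115 + t)*(1/(2*L)) = (115 + t)/(2*L))
X(a) = 4*a**2 (X(a) = (a**2 + (2*a)*a) + a**2 = (a**2 + 2*a**2) + a**2 = 3*a**2 + a**2 = 4*a**2)
X(177) - m(178, 205) = 4*177**2 - (115 + 178)/(2*205) = 4*31329 - 293/(2*205) = 125316 - 1*293/410 = 125316 - 293/410 = 51379267/410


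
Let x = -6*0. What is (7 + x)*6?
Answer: 42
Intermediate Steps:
x = 0
(7 + x)*6 = (7 + 0)*6 = 7*6 = 42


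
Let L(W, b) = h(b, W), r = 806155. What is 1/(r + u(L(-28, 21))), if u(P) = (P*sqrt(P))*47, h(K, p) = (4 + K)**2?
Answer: 1/1540530 ≈ 6.4913e-7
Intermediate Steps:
L(W, b) = (4 + b)**2
u(P) = 47*P**(3/2) (u(P) = P**(3/2)*47 = 47*P**(3/2))
1/(r + u(L(-28, 21))) = 1/(806155 + 47*((4 + 21)**2)**(3/2)) = 1/(806155 + 47*(25**2)**(3/2)) = 1/(806155 + 47*625**(3/2)) = 1/(806155 + 47*15625) = 1/(806155 + 734375) = 1/1540530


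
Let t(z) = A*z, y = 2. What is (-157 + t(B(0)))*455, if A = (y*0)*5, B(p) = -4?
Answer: -71435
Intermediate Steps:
A = 0 (A = (2*0)*5 = 0*5 = 0)
t(z) = 0 (t(z) = 0*z = 0)
(-157 + t(B(0)))*455 = (-157 + 0)*455 = -157*455 = -71435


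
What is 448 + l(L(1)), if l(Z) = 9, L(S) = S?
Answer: 457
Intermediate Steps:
448 + l(L(1)) = 448 + 9 = 457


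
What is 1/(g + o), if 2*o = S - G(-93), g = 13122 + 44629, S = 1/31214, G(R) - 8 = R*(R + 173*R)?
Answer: -62428/43369730447 ≈ -1.4394e-6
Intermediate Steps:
G(R) = 8 + 174*R² (G(R) = 8 + R*(R + 173*R) = 8 + R*(174*R) = 8 + 174*R²)
S = 1/31214 ≈ 3.2037e-5
g = 57751
o = -46975009875/62428 (o = (1/31214 - (8 + 174*(-93)²))/2 = (1/31214 - (8 + 174*8649))/2 = (1/31214 - (8 + 1504926))/2 = (1/31214 - 1*1504934)/2 = (1/31214 - 1504934)/2 = (½)*(-46975009875/31214) = -46975009875/62428 ≈ -7.5247e+5)
1/(g + o) = 1/(57751 - 46975009875/62428) = 1/(-43369730447/62428) = -62428/43369730447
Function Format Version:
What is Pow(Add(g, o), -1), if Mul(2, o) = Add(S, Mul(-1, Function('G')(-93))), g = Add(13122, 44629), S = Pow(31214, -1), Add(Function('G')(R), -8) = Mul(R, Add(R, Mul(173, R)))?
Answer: Rational(-62428, 43369730447) ≈ -1.4394e-6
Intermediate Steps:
Function('G')(R) = Add(8, Mul(174, Pow(R, 2))) (Function('G')(R) = Add(8, Mul(R, Add(R, Mul(173, R)))) = Add(8, Mul(R, Mul(174, R))) = Add(8, Mul(174, Pow(R, 2))))
S = Rational(1, 31214) ≈ 3.2037e-5
g = 57751
o = Rational(-46975009875, 62428) (o = Mul(Rational(1, 2), Add(Rational(1, 31214), Mul(-1, Add(8, Mul(174, Pow(-93, 2)))))) = Mul(Rational(1, 2), Add(Rational(1, 31214), Mul(-1, Add(8, Mul(174, 8649))))) = Mul(Rational(1, 2), Add(Rational(1, 31214), Mul(-1, Add(8, 1504926)))) = Mul(Rational(1, 2), Add(Rational(1, 31214), Mul(-1, 1504934))) = Mul(Rational(1, 2), Add(Rational(1, 31214), -1504934)) = Mul(Rational(1, 2), Rational(-46975009875, 31214)) = Rational(-46975009875, 62428) ≈ -7.5247e+5)
Pow(Add(g, o), -1) = Pow(Add(57751, Rational(-46975009875, 62428)), -1) = Pow(Rational(-43369730447, 62428), -1) = Rational(-62428, 43369730447)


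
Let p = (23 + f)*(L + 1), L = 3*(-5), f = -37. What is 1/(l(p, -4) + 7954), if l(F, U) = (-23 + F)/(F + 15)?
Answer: 211/1678467 ≈ 0.00012571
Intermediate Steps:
L = -15
p = 196 (p = (23 - 37)*(-15 + 1) = -14*(-14) = 196)
l(F, U) = (-23 + F)/(15 + F)
1/(l(p, -4) + 7954) = 1/((-23 + 196)/(15 + 196) + 7954) = 1/(173/211 + 7954) = 1/(1678467/211) = 211/1678467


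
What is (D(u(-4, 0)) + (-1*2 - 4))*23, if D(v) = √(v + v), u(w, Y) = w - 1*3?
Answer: -138 + 23*I*√14 ≈ -138.0 + 86.058*I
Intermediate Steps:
u(w, Y) = -3 + w (u(w, Y) = w - 3 = -3 + w)
D(v) = √2*√v (D(v) = √(2*v) = √2*√v)
(D(u(-4, 0)) + (-1*2 - 4))*23 = (√2*√(-3 - 4) + (-1*2 - 4))*23 = (√2*√(-7) + (-2 - 4))*23 = (√2*(I*√7) - 6)*23 = (I*√14 - 6)*23 = (-6 + I*√14)*23 = -138 + 23*I*√14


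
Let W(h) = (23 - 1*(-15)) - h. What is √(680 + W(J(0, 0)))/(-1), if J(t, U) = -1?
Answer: -√719 ≈ -26.814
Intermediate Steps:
W(h) = 38 - h (W(h) = (23 + 15) - h = 38 - h)
√(680 + W(J(0, 0)))/(-1) = √(680 + (38 - 1*(-1)))/(-1) = √(680 + (38 + 1))*(-1) = √(680 + 39)*(-1) = √719*(-1) = -√719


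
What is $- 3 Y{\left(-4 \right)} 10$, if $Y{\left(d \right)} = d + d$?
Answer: $240$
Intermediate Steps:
$Y{\left(d \right)} = 2 d$
$- 3 Y{\left(-4 \right)} 10 = - 3 \cdot 2 \left(-4\right) 10 = \left(-3\right) \left(-8\right) 10 = 24 \cdot 10 = 240$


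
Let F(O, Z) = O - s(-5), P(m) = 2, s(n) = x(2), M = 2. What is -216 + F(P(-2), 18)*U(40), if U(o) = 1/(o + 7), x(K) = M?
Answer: -216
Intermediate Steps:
x(K) = 2
s(n) = 2
U(o) = 1/(7 + o)
F(O, Z) = -2 + O (F(O, Z) = O - 1*2 = O - 2 = -2 + O)
-216 + F(P(-2), 18)*U(40) = -216 + (-2 + 2)/(7 + 40) = -216 + 0/47 = -216 + 0*(1/47) = -216 + 0 = -216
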